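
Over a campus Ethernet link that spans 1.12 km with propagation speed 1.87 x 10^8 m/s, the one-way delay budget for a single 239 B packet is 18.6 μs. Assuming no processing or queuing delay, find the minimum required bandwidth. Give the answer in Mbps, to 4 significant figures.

151.6 Mbps

L = 1912 bits.
Propagation delay = 1120 / 187000000 = 5.9893 μs.
Transmission budget = 18.6 − 5.9893 = 12.6107 μs.
R ≥ L / t_tx = 1912 bits / 1.26107e-05 s = 151.6 Mbps.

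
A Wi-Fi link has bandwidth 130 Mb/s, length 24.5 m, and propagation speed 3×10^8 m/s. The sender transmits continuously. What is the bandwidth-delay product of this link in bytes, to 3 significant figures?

1.33 bytes

Propagation delay = 24.5 / 300000000 = 8.16667e-08 s.
BDP = R × t_prop = 130000000 × 8.16667e-08 = 10.6167 bits.
In bytes: 10.6167/8 = 1.33 bytes.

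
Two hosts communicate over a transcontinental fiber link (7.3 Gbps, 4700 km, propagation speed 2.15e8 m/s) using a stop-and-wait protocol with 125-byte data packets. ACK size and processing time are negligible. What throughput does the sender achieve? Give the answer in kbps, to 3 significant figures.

t_tx = L/R = 1000/7300000000 = 1.36986e-07 s.
t_prop = 4700000/215000000 = 0.0218605 s; RTT = 0.0437209 s.
Cycle = t_tx + RTT = 0.0437211 s.
Throughput = L / cycle = 1000 / 0.0437211 = 22.9 kbps.

22.9 kbps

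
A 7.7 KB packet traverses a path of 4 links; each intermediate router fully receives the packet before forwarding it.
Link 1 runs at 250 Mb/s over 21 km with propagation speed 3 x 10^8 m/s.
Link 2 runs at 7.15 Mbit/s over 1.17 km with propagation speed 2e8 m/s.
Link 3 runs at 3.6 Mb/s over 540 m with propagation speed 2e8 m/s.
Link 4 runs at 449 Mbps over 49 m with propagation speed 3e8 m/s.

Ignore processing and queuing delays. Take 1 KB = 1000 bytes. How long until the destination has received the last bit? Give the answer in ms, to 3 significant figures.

26.2 ms

L = 61600 bits.
Transmission delays (L/R per hop): 0.2464, 8.61538, 17.1111, 0.137194 ms; sum = 26.1101 ms.
Propagation delays (d/s per hop): 0.07, 0.00585, 0.0027, 0.000163333 ms; sum = 0.0787133 ms.
End-to-end = 26.2 ms.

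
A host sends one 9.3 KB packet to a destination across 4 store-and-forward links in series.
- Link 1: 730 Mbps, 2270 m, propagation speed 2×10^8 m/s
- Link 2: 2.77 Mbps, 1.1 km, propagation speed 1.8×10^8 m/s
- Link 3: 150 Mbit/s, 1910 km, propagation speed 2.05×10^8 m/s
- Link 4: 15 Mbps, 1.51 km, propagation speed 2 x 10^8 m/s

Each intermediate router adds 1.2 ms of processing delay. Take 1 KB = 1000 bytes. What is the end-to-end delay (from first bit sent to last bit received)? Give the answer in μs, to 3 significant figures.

45400 μs

L = 74400 bits.
Transmission delays (L/R per hop): 101.918, 26859.2, 496, 4960 μs; sum = 32417.1 μs.
Propagation delays (d/s per hop): 11.35, 6.11111, 9317.07, 7.55 μs; sum = 9342.08 μs.
Processing at 3 router(s): 3 × 1.2 ms = 3600 μs.
End-to-end = 45400 μs.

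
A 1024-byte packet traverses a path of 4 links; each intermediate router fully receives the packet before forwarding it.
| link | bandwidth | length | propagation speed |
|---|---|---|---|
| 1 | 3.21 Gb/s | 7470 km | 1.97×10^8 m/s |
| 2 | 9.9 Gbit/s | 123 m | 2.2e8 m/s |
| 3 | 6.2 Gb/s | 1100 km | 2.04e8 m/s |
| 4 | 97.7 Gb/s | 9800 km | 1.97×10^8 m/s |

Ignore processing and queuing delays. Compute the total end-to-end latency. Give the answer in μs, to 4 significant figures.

93060 μs

L = 1024 × 8 = 8192 bits.
Transmission delays (L/R per hop): 2.55202, 0.827475, 1.32129, 0.0838485 μs; sum = 4.78464 μs.
Propagation delays (d/s per hop): 37918.8, 0.559091, 5392.16, 49746.2 μs; sum = 93057.7 μs.
End-to-end = 93060 μs.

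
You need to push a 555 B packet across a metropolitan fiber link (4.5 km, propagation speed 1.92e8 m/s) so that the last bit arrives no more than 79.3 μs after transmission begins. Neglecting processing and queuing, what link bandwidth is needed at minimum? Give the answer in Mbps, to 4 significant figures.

L = 4440 bits.
Propagation delay = 4500 / 192000000 = 23.4375 μs.
Transmission budget = 79.3 − 23.4375 = 55.8625 μs.
R ≥ L / t_tx = 4440 bits / 5.58625e-05 s = 79.48 Mbps.

79.48 Mbps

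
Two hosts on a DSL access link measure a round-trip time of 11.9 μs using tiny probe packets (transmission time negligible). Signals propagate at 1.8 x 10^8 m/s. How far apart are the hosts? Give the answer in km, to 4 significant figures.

1.071 km

One-way propagation = RTT/2 = 5.95 μs.
d = s × t = 180000000 × 5.95e-06 = 1.071 km.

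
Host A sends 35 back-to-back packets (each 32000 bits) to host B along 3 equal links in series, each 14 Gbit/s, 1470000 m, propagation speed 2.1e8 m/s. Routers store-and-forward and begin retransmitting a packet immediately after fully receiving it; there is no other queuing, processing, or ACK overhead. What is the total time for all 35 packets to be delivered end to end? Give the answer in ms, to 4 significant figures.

Per-hop transmission t_tx = L/R = 32000/14000000000 = 0.00228571 ms.
Per-hop propagation t_prop = 1470000/210000000 = 7 ms.
Pipeline fill: first packet needs 3·t_tx to clear all hops; remaining 34 packets each add one t_tx.
Total = (3+35-1)·t_tx + 3·t_prop = 37·0.00228571 + 3·7 = 21.08 ms.

21.08 ms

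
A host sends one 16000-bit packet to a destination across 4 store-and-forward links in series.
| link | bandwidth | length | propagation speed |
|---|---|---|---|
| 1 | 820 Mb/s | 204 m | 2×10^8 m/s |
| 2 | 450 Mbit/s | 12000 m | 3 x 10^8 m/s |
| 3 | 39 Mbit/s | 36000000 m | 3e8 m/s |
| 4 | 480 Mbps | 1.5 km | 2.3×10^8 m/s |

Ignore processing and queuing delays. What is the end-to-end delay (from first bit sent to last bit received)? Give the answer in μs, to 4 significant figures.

Transmission delays (L/R per hop): 19.5122, 35.5556, 410.256, 33.3333 μs; sum = 498.657 μs.
Propagation delays (d/s per hop): 1.02, 40, 120000, 6.52174 μs; sum = 120048 μs.
End-to-end = 120500 μs.

120500 μs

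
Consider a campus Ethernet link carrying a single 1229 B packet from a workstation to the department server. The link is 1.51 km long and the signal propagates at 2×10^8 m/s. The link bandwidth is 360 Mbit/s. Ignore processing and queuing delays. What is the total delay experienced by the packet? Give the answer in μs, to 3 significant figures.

34.9 μs

L = 1229 × 8 = 9832 bits.
Transmission delay = L/R = 9832 / 360000000 = 27.3111 μs.
Propagation delay = d/s = 1510 m / 200000000 m/s = 7.55 μs.
Total = 34.9 μs.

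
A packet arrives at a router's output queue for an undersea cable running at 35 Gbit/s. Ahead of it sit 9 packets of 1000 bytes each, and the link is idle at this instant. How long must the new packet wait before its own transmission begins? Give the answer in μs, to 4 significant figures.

Each queued packet: L/R = 8000/35000000000 = 0.228571 μs.
9 queued → 2.05714 μs.
Queuing delay = 2.057 μs.

2.057 μs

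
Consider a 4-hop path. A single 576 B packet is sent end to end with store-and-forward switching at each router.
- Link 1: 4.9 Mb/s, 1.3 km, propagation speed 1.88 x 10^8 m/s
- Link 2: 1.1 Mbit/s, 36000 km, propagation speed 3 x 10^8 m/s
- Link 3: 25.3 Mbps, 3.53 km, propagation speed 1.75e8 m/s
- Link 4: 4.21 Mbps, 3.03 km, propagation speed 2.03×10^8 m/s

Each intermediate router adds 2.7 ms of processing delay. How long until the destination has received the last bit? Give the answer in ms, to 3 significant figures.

135 ms

L = 576 × 8 = 4608 bits.
Transmission delays (L/R per hop): 0.940408, 4.18909, 0.182134, 1.09454 ms; sum = 6.40617 ms.
Propagation delays (d/s per hop): 0.00691489, 120, 0.0201714, 0.0149261 ms; sum = 120.042 ms.
Processing at 3 router(s): 3 × 2.7 ms = 8.1 ms.
End-to-end = 135 ms.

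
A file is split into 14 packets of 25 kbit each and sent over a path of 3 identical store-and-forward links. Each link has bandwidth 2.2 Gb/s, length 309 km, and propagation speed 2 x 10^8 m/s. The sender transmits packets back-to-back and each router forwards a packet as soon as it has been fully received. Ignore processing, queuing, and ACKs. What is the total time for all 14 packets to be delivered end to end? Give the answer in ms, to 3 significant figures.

4.82 ms

Per-hop transmission t_tx = L/R = 25000/2200000000 = 0.0113636 ms.
Per-hop propagation t_prop = 309000/200000000 = 1.545 ms.
Pipeline fill: first packet needs 3·t_tx to clear all hops; remaining 13 packets each add one t_tx.
Total = (3+14-1)·t_tx + 3·t_prop = 16·0.0113636 + 3·1.545 = 4.82 ms.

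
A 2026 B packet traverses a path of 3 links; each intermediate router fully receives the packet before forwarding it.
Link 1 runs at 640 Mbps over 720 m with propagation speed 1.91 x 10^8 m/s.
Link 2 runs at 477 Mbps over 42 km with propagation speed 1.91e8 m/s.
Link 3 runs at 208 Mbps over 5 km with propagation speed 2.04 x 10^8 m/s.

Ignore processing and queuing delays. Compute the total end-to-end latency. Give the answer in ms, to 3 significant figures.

0.385 ms

L = 2026 × 8 = 16208 bits.
Transmission delays (L/R per hop): 0.025325, 0.033979, 0.0779231 ms; sum = 0.137227 ms.
Propagation delays (d/s per hop): 0.00376963, 0.219895, 0.0245098 ms; sum = 0.248175 ms.
End-to-end = 0.385 ms.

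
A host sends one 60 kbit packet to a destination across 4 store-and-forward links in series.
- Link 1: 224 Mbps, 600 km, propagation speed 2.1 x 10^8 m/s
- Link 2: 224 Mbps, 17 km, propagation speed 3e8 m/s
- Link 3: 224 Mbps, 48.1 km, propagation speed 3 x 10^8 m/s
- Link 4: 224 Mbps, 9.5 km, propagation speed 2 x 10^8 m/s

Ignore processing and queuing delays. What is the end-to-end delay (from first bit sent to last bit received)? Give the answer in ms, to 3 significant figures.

4.19 ms

L = 60000 bits.
Transmission delay per hop = L/R = 60000/224000000 = 0.267857 ms; 4 hops → 1.07143 ms.
Propagation delays (d/s per hop): 2.85714, 0.0566667, 0.160333, 0.0475 ms; sum = 3.12164 ms.
End-to-end = 4.19 ms.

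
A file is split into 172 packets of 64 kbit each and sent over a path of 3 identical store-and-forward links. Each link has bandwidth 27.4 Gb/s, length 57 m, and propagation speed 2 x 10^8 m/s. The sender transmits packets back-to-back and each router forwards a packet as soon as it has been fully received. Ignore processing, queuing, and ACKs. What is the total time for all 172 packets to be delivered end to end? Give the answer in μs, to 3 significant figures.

407 μs

Per-hop transmission t_tx = L/R = 64000/27400000000 = 2.33577 μs.
Per-hop propagation t_prop = 57/200000000 = 0.285 μs.
Pipeline fill: first packet needs 3·t_tx to clear all hops; remaining 171 packets each add one t_tx.
Total = (3+172-1)·t_tx + 3·t_prop = 174·2.33577 + 3·0.285 = 407 μs.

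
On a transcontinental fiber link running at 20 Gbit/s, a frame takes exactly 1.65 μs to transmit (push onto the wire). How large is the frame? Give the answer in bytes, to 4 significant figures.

4125 bytes

L = R × t_tx = 20000000000 b/s × 1.65e-06 s = 33000 bits.
In bytes: 33000 / 8 = 4125 bytes.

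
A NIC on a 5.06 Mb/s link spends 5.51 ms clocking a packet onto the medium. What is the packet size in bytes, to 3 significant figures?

3490 bytes

L = R × t_tx = 5060000 b/s × 0.00551 s = 27880.6 bits.
In bytes: 27880.6 / 8 = 3490 bytes.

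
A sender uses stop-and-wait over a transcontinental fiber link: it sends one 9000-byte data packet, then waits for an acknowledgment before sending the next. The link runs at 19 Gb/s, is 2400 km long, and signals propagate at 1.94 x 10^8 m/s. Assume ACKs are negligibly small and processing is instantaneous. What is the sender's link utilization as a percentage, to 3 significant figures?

t_tx = L/R = 72000/19000000000 = 3.78947e-06 s.
t_prop = 2400000/194000000 = 0.0123711 s; RTT = 0.0247423 s.
Cycle = t_tx + RTT = 0.0247461 s.
Utilization = t_tx / cycle = 3.78947e-06/0.0247461 = 0.0153 %.

0.0153 %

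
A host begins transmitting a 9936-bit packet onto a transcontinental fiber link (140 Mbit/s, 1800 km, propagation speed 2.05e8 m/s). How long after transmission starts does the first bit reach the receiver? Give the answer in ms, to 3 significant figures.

First bit experiences only propagation delay: d/s = 1800000/2.05e+08 = 8.78 ms.

8.78 ms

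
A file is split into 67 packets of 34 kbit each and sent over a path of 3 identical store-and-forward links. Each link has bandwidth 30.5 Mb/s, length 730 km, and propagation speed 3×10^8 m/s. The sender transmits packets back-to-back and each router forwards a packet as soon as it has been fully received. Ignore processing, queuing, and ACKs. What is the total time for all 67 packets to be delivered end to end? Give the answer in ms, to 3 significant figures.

84.2 ms

Per-hop transmission t_tx = L/R = 34000/30500000 = 1.11475 ms.
Per-hop propagation t_prop = 730000/300000000 = 2.43333 ms.
Pipeline fill: first packet needs 3·t_tx to clear all hops; remaining 66 packets each add one t_tx.
Total = (3+67-1)·t_tx + 3·t_prop = 69·1.11475 + 3·2.43333 = 84.2 ms.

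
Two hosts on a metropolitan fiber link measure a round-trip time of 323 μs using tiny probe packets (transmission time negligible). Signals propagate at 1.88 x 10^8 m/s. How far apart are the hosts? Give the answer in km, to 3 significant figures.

One-way propagation = RTT/2 = 161.5 μs.
d = s × t = 188000000 × 0.0001615 = 30.4 km.

30.4 km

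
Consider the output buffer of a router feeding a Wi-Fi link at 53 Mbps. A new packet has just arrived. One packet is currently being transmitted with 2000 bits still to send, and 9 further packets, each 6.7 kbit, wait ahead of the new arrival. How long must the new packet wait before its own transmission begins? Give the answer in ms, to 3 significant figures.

1.18 ms

Each queued packet: L/R = 6700/53000000 = 0.126415 ms.
9 queued → 1.13774 ms.
Plus remaining 2000 bits of current packet: 0.0377358 ms.
Queuing delay = 1.18 ms.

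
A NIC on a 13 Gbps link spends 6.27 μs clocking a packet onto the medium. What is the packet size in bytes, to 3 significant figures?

10200 bytes

L = R × t_tx = 13000000000 b/s × 6.27e-06 s = 81510 bits.
In bytes: 81510 / 8 = 10200 bytes.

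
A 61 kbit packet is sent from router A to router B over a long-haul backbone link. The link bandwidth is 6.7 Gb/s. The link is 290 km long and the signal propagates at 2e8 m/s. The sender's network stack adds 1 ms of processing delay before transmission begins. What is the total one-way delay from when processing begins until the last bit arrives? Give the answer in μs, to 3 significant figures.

2460 μs

L = 61000 bits.
Transmission delay = L/R = 61000 / 6700000000 = 9.10448 μs.
Propagation delay = d/s = 290000 m / 200000000 m/s = 1450 μs.
Plus processing delay 1 ms = 1000 μs.
Total = 2460 μs.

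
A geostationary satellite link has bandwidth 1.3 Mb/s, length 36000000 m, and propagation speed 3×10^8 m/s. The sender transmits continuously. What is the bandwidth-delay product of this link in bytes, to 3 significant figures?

19500 bytes

Propagation delay = 36000000 / 300000000 = 0.12 s.
BDP = R × t_prop = 1300000 × 0.12 = 156000 bits.
In bytes: 156000/8 = 19500 bytes.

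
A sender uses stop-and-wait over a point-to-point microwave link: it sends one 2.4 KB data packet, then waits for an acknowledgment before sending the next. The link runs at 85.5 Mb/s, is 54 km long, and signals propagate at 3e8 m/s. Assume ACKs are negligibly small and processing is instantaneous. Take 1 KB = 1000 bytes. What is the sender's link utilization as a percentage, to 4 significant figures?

38.42 %

t_tx = L/R = 19200/85500000 = 0.000224561 s.
t_prop = 54000/300000000 = 0.00018 s; RTT = 0.00036 s.
Cycle = t_tx + RTT = 0.000584561 s.
Utilization = t_tx / cycle = 0.000224561/0.000584561 = 38.42 %.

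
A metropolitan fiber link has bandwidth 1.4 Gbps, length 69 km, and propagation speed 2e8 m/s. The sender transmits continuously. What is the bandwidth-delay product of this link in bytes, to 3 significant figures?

Propagation delay = 69000 / 200000000 = 0.000345 s.
BDP = R × t_prop = 1400000000 × 0.000345 = 483000 bits.
In bytes: 483000/8 = 60400 bytes.

60400 bytes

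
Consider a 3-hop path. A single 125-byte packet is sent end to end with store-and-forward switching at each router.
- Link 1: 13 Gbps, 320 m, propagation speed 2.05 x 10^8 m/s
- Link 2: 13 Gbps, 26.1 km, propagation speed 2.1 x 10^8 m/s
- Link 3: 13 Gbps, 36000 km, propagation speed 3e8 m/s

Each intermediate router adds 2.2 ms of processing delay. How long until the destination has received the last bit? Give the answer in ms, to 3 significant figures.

L = 125 × 8 = 1000 bits.
Transmission delay per hop = L/R = 1000/13000000000 = 7.69231e-05 ms; 3 hops → 0.000230769 ms.
Propagation delays (d/s per hop): 0.00156098, 0.124286, 120 ms; sum = 120.126 ms.
Processing at 2 router(s): 2 × 2.2 ms = 4.4 ms.
End-to-end = 125 ms.

125 ms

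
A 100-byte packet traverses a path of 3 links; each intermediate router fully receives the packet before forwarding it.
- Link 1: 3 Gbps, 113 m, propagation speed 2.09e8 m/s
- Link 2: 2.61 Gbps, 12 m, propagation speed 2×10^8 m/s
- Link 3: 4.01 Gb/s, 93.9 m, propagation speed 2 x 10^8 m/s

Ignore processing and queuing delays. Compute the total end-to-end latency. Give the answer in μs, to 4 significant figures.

L = 100 × 8 = 800 bits.
Transmission delays (L/R per hop): 0.266667, 0.306513, 0.199501 μs; sum = 0.772681 μs.
Propagation delays (d/s per hop): 0.54067, 0.06, 0.4695 μs; sum = 1.07017 μs.
End-to-end = 1.843 μs.

1.843 μs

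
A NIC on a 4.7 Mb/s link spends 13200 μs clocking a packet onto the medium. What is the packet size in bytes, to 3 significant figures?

L = R × t_tx = 4700000 b/s × 0.0132 s = 62040 bits.
In bytes: 62040 / 8 = 7760 bytes.

7760 bytes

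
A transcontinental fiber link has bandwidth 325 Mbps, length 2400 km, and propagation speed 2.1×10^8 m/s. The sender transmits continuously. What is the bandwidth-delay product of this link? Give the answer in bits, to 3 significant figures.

3710000 bits

Propagation delay = 2400000 / 210000000 = 0.0114286 s.
BDP = R × t_prop = 325000000 × 0.0114286 = 3714290 bits.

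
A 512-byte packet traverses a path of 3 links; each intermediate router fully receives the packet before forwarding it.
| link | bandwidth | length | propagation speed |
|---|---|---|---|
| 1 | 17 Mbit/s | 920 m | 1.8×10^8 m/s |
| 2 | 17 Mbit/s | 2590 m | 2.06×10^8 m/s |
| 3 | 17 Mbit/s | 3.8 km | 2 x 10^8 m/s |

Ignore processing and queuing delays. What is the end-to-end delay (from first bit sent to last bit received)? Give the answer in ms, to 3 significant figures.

L = 512 × 8 = 4096 bits.
Transmission delay per hop = L/R = 4096/17000000 = 0.240941 ms; 3 hops → 0.722824 ms.
Propagation delays (d/s per hop): 0.00511111, 0.0125728, 0.019 ms; sum = 0.0366839 ms.
End-to-end = 0.760 ms.

0.760 ms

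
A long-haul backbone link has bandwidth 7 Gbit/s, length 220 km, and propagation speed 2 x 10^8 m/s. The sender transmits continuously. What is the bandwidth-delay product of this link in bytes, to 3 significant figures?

963000 bytes

Propagation delay = 220000 / 200000000 = 0.0011 s.
BDP = R × t_prop = 7000000000 × 0.0011 = 7700000 bits.
In bytes: 7700000/8 = 963000 bytes.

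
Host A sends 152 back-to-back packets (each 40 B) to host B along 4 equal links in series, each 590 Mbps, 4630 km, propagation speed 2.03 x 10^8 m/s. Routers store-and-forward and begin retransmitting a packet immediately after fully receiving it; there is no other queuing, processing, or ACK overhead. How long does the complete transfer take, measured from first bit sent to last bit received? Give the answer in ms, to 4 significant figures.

Per-hop transmission t_tx = L/R = 320/590000000 = 0.000542373 ms.
Per-hop propagation t_prop = 4630000/2.03e+08 = 22.8079 ms.
Pipeline fill: first packet needs 4·t_tx to clear all hops; remaining 151 packets each add one t_tx.
Total = (4+152-1)·t_tx + 4·t_prop = 155·0.000542373 + 4·22.8079 = 91.32 ms.

91.32 ms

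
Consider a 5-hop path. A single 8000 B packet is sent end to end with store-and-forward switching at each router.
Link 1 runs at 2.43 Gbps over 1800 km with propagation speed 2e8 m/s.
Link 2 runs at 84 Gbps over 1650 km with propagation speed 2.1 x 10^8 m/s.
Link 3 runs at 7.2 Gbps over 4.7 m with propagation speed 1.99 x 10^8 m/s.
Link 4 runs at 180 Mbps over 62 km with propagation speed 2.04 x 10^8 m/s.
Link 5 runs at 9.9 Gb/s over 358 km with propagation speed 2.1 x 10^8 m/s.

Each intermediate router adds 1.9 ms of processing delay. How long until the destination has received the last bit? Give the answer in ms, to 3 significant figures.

L = 8000 × 8 = 64000 bits.
Transmission delays (L/R per hop): 0.0263374, 0.000761905, 0.00888889, 0.355556, 0.00646465 ms; sum = 0.398008 ms.
Propagation delays (d/s per hop): 9, 7.85714, 2.36181e-05, 0.303922, 1.70476 ms; sum = 18.8658 ms.
Processing at 4 router(s): 4 × 1.9 ms = 7.6 ms.
End-to-end = 26.9 ms.

26.9 ms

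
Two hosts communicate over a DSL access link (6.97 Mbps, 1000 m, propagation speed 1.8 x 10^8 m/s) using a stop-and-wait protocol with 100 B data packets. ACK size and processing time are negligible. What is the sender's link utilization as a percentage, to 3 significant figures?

t_tx = L/R = 800/6970000 = 0.000114778 s.
t_prop = 1000/180000000 = 5.55556e-06 s; RTT = 1.11111e-05 s.
Cycle = t_tx + RTT = 0.000125889 s.
Utilization = t_tx / cycle = 0.000114778/0.000125889 = 91.2 %.

91.2 %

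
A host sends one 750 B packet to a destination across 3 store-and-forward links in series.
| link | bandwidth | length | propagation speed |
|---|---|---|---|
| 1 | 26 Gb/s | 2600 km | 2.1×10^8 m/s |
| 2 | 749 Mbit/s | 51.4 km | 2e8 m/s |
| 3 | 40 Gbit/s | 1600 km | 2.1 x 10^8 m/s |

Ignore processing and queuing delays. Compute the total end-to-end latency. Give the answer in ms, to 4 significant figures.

L = 750 × 8 = 6000 bits.
Transmission delays (L/R per hop): 0.000230769, 0.00801068, 0.00015 ms; sum = 0.00839145 ms.
Propagation delays (d/s per hop): 12.381, 0.257, 7.61905 ms; sum = 20.257 ms.
End-to-end = 20.27 ms.

20.27 ms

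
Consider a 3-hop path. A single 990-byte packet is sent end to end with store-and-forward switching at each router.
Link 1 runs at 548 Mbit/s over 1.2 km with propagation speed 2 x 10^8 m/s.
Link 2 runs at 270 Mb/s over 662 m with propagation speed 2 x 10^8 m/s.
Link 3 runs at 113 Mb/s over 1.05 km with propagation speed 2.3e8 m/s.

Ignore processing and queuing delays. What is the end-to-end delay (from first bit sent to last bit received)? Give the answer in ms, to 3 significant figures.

0.128 ms

L = 990 × 8 = 7920 bits.
Transmission delays (L/R per hop): 0.0144526, 0.0293333, 0.0700885 ms; sum = 0.113874 ms.
Propagation delays (d/s per hop): 0.006, 0.00331, 0.00456522 ms; sum = 0.0138752 ms.
End-to-end = 0.128 ms.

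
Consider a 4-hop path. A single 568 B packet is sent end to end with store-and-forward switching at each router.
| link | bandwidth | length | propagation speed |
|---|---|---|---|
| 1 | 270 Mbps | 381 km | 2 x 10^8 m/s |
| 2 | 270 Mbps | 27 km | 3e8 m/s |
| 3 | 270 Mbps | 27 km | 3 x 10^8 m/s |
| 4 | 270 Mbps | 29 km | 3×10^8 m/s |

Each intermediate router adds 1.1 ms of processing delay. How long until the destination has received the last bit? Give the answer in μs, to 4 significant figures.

L = 568 × 8 = 4544 bits.
Transmission delay per hop = L/R = 4544/270000000 = 16.8296 μs; 4 hops → 67.3185 μs.
Propagation delays (d/s per hop): 1905, 90, 90, 96.6667 μs; sum = 2181.67 μs.
Processing at 3 router(s): 3 × 1.1 ms = 3300 μs.
End-to-end = 5549 μs.

5549 μs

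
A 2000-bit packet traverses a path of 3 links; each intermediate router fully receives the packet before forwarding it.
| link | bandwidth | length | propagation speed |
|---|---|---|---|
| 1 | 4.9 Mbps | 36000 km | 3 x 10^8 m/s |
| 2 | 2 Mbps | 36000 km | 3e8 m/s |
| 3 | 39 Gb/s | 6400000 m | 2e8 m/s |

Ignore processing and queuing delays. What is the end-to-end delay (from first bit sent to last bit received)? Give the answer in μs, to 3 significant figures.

273000 μs

Transmission delays (L/R per hop): 408.163, 1000, 0.0512821 μs; sum = 1408.21 μs.
Propagation delays (d/s per hop): 120000, 120000, 32000 μs; sum = 272000 μs.
End-to-end = 273000 μs.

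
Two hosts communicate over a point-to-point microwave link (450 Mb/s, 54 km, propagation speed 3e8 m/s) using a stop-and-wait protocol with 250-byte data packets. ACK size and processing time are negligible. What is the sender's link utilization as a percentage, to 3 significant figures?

t_tx = L/R = 2000/450000000 = 4.44444e-06 s.
t_prop = 54000/300000000 = 0.00018 s; RTT = 0.00036 s.
Cycle = t_tx + RTT = 0.000364444 s.
Utilization = t_tx / cycle = 4.44444e-06/0.000364444 = 1.22 %.

1.22 %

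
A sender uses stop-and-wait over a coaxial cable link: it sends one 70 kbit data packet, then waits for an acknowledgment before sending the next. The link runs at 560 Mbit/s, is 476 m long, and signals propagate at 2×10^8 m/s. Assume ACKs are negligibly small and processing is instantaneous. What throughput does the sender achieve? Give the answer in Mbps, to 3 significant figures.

t_tx = L/R = 70000/560000000 = 0.000125 s.
t_prop = 476/200000000 = 2.38e-06 s; RTT = 4.76e-06 s.
Cycle = t_tx + RTT = 0.00012976 s.
Throughput = L / cycle = 70000 / 0.00012976 = 539 Mbps.

539 Mbps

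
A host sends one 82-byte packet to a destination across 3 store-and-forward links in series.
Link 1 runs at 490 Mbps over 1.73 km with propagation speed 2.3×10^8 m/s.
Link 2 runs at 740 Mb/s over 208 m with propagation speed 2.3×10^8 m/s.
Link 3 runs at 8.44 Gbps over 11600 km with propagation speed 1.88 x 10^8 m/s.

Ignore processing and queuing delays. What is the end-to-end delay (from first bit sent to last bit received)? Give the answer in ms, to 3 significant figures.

61.7 ms

L = 82 × 8 = 656 bits.
Transmission delays (L/R per hop): 0.00133878, 0.000886486, 7.77251e-05 ms; sum = 0.00230299 ms.
Propagation delays (d/s per hop): 0.00752174, 0.000904348, 61.7021 ms; sum = 61.7106 ms.
End-to-end = 61.7 ms.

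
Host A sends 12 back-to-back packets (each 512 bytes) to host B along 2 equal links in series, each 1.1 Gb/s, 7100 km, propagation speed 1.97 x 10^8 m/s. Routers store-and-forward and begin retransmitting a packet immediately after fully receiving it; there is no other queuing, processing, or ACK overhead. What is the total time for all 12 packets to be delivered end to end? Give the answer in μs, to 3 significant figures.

72100 μs

Per-hop transmission t_tx = L/R = 4096/1100000000 = 3.72364 μs.
Per-hop propagation t_prop = 7100000/197000000 = 36040.6 μs.
Pipeline fill: first packet needs 2·t_tx to clear all hops; remaining 11 packets each add one t_tx.
Total = (2+12-1)·t_tx + 2·t_prop = 13·3.72364 + 2·36040.6 = 72100 μs.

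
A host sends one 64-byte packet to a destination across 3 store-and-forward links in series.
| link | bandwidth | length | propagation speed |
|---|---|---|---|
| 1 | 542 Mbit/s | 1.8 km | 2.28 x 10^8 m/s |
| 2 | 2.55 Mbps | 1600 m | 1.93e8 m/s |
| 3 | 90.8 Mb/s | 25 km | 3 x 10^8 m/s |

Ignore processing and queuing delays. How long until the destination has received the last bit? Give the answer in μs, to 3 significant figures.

L = 64 × 8 = 512 bits.
Transmission delays (L/R per hop): 0.944649, 200.784, 5.63877 μs; sum = 207.368 μs.
Propagation delays (d/s per hop): 7.89474, 8.29016, 83.3333 μs; sum = 99.5182 μs.
End-to-end = 307 μs.

307 μs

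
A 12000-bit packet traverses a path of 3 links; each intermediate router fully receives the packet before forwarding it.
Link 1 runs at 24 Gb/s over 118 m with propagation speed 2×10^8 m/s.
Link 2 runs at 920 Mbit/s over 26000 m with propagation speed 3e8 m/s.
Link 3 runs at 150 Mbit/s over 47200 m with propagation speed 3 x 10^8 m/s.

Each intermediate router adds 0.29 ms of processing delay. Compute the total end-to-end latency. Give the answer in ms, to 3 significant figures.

Transmission delays (L/R per hop): 0.0005, 0.0130435, 0.08 ms; sum = 0.0935435 ms.
Propagation delays (d/s per hop): 0.00059, 0.0866667, 0.157333 ms; sum = 0.24459 ms.
Processing at 2 router(s): 2 × 0.29 ms = 0.58 ms.
End-to-end = 0.918 ms.

0.918 ms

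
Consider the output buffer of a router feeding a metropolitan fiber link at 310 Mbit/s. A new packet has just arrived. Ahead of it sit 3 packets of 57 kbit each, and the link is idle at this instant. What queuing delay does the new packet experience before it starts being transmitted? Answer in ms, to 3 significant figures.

0.552 ms

Each queued packet: L/R = 57000/310000000 = 0.183871 ms.
3 queued → 0.551613 ms.
Queuing delay = 0.552 ms.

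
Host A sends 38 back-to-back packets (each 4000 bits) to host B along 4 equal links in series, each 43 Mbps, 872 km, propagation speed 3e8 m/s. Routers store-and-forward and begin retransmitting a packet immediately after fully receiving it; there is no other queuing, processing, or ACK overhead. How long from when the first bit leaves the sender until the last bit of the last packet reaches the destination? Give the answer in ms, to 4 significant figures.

Per-hop transmission t_tx = L/R = 4000/43000000 = 0.0930233 ms.
Per-hop propagation t_prop = 872000/300000000 = 2.90667 ms.
Pipeline fill: first packet needs 4·t_tx to clear all hops; remaining 37 packets each add one t_tx.
Total = (4+38-1)·t_tx + 4·t_prop = 41·0.0930233 + 4·2.90667 = 15.44 ms.

15.44 ms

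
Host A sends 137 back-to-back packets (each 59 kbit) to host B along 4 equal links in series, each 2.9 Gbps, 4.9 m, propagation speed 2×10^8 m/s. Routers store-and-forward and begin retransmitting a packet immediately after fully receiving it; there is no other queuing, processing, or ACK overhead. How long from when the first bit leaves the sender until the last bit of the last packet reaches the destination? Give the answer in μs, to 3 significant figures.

Per-hop transmission t_tx = L/R = 59000/2900000000 = 20.3448 μs.
Per-hop propagation t_prop = 4.9/200000000 = 0.0245 μs.
Pipeline fill: first packet needs 4·t_tx to clear all hops; remaining 136 packets each add one t_tx.
Total = (4+137-1)·t_tx + 4·t_prop = 140·20.3448 + 4·0.0245 = 2850 μs.

2850 μs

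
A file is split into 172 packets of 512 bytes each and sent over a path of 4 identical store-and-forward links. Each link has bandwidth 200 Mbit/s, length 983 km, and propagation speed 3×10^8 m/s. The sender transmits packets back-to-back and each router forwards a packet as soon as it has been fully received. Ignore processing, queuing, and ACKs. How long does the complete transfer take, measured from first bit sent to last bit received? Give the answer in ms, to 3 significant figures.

16.7 ms

Per-hop transmission t_tx = L/R = 4096/200000000 = 0.02048 ms.
Per-hop propagation t_prop = 983000/300000000 = 3.27667 ms.
Pipeline fill: first packet needs 4·t_tx to clear all hops; remaining 171 packets each add one t_tx.
Total = (4+172-1)·t_tx + 4·t_prop = 175·0.02048 + 4·3.27667 = 16.7 ms.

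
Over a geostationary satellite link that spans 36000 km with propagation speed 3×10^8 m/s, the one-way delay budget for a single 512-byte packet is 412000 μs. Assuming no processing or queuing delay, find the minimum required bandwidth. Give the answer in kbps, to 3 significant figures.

L = 4096 bits.
Propagation delay = 36000000 / 300000000 = 120000 μs.
Transmission budget = 412000 − 120000 = 292000 μs.
R ≥ L / t_tx = 4096 bits / 0.292 s = 14.0 kbps.

14.0 kbps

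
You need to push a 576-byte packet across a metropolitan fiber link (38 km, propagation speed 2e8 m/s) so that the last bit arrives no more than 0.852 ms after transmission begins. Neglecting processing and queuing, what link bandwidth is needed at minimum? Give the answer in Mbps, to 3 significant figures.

6.96 Mbps

L = 4608 bits.
Propagation delay = 38000 / 200000000 = 0.19 ms.
Transmission budget = 0.852 − 0.19 = 0.662 ms.
R ≥ L / t_tx = 4608 bits / 0.000662 s = 6.96 Mbps.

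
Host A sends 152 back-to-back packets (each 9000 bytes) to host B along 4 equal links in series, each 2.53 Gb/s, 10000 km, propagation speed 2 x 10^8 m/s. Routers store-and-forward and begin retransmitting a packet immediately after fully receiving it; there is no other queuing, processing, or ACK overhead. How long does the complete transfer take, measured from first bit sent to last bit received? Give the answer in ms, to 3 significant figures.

204 ms

Per-hop transmission t_tx = L/R = 72000/2530000000 = 0.0284585 ms.
Per-hop propagation t_prop = 10000000/200000000 = 50 ms.
Pipeline fill: first packet needs 4·t_tx to clear all hops; remaining 151 packets each add one t_tx.
Total = (4+152-1)·t_tx + 4·t_prop = 155·0.0284585 + 4·50 = 204 ms.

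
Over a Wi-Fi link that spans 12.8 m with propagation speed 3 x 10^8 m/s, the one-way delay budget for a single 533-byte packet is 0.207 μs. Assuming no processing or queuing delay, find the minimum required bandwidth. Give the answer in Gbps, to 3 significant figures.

L = 4264 bits.
Propagation delay = 12.8 / 300000000 = 0.0426667 μs.
Transmission budget = 0.207 − 0.0426667 = 0.164333 μs.
R ≥ L / t_tx = 4264 bits / 1.64333e-07 s = 25.9 Gbps.

25.9 Gbps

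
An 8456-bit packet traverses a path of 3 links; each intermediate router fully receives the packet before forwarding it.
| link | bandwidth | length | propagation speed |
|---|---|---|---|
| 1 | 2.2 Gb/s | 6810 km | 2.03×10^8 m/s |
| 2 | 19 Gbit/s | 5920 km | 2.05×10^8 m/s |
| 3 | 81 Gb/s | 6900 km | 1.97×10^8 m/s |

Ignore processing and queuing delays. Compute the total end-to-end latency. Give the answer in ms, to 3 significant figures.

Transmission delays (L/R per hop): 0.00384364, 0.000445053, 0.000104395 ms; sum = 0.00439308 ms.
Propagation delays (d/s per hop): 33.5468, 28.878, 35.0254 ms; sum = 97.4502 ms.
End-to-end = 97.5 ms.

97.5 ms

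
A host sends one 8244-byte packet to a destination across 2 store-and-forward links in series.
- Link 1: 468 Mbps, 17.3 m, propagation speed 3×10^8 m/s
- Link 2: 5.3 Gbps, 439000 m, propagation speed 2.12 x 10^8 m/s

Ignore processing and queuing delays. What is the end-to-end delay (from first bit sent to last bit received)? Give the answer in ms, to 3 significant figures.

L = 8244 × 8 = 65952 bits.
Transmission delays (L/R per hop): 0.140923, 0.0124438 ms; sum = 0.153367 ms.
Propagation delays (d/s per hop): 5.76667e-05, 2.07075 ms; sum = 2.07081 ms.
End-to-end = 2.22 ms.

2.22 ms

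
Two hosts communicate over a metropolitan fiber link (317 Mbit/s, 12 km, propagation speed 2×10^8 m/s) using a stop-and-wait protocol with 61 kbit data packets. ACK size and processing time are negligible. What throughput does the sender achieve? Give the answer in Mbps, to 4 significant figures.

t_tx = L/R = 61000/317000000 = 0.000192429 s.
t_prop = 12000/200000000 = 6e-05 s; RTT = 0.00012 s.
Cycle = t_tx + RTT = 0.000312429 s.
Throughput = L / cycle = 61000 / 0.000312429 = 195.2 Mbps.

195.2 Mbps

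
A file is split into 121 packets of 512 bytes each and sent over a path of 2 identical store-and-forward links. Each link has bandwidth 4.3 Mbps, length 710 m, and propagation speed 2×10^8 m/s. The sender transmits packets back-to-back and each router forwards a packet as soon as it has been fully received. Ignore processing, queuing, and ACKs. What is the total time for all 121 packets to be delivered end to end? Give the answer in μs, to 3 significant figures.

116000 μs

Per-hop transmission t_tx = L/R = 4096/4300000 = 952.558 μs.
Per-hop propagation t_prop = 710/200000000 = 3.55 μs.
Pipeline fill: first packet needs 2·t_tx to clear all hops; remaining 120 packets each add one t_tx.
Total = (2+121-1)·t_tx + 2·t_prop = 122·952.558 + 2·3.55 = 116000 μs.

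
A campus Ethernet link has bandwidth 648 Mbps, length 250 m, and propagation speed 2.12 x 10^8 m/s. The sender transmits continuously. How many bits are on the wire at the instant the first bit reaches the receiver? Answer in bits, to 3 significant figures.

764 bits

Propagation delay = 250 / 212000000 = 1.17925e-06 s.
BDP = R × t_prop = 648000000 × 1.17925e-06 = 764.151 bits.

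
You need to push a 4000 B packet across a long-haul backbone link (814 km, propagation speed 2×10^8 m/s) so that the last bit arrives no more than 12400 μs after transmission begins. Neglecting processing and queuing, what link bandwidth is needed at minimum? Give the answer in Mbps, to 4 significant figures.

L = 32000 bits.
Propagation delay = 814000 / 200000000 = 4070 μs.
Transmission budget = 12400 − 4070 = 8330 μs.
R ≥ L / t_tx = 32000 bits / 0.00833 s = 3.842 Mbps.

3.842 Mbps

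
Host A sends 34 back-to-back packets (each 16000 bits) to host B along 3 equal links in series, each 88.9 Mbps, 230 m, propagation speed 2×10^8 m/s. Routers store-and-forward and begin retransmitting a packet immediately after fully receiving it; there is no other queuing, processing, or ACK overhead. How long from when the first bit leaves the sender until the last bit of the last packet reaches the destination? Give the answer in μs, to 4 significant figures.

6483 μs

Per-hop transmission t_tx = L/R = 16000/88900000 = 179.978 μs.
Per-hop propagation t_prop = 230/200000000 = 1.15 μs.
Pipeline fill: first packet needs 3·t_tx to clear all hops; remaining 33 packets each add one t_tx.
Total = (3+34-1)·t_tx + 3·t_prop = 36·179.978 + 3·1.15 = 6483 μs.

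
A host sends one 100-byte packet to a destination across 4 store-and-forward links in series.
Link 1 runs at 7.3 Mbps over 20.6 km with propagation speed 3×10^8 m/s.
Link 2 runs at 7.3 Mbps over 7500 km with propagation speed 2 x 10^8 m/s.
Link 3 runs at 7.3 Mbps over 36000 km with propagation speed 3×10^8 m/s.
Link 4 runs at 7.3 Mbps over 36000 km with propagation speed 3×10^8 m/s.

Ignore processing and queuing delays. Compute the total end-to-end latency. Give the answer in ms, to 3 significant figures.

L = 100 × 8 = 800 bits.
Transmission delay per hop = L/R = 800/7300000 = 0.109589 ms; 4 hops → 0.438356 ms.
Propagation delays (d/s per hop): 0.0686667, 37.5, 120, 120 ms; sum = 277.569 ms.
End-to-end = 278 ms.

278 ms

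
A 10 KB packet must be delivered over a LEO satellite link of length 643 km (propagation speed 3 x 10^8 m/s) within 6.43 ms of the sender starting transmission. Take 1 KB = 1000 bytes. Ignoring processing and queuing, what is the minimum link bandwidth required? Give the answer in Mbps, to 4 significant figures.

18.66 Mbps

L = 80000 bits.
Propagation delay = 643000 / 300000000 = 2.14333 ms.
Transmission budget = 6.43 − 2.14333 = 4.28667 ms.
R ≥ L / t_tx = 80000 bits / 0.00428667 s = 18.66 Mbps.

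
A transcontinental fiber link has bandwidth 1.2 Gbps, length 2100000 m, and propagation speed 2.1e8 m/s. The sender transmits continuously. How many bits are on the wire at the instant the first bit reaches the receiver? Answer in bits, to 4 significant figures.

Propagation delay = 2100000 / 210000000 = 0.01 s.
BDP = R × t_prop = 1200000000 × 0.01 = 12000000 bits.

12000000 bits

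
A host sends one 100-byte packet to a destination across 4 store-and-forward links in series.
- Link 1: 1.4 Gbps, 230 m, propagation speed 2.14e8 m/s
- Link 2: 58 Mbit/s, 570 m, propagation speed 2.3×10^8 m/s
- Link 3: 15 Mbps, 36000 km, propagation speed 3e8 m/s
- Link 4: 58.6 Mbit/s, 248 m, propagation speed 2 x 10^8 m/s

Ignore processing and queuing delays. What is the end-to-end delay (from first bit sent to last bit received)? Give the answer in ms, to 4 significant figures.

120.1 ms

L = 100 × 8 = 800 bits.
Transmission delays (L/R per hop): 0.000571429, 0.0137931, 0.0533333, 0.0136519 ms; sum = 0.0813497 ms.
Propagation delays (d/s per hop): 0.00107477, 0.00247826, 120, 0.00124 ms; sum = 120.005 ms.
End-to-end = 120.1 ms.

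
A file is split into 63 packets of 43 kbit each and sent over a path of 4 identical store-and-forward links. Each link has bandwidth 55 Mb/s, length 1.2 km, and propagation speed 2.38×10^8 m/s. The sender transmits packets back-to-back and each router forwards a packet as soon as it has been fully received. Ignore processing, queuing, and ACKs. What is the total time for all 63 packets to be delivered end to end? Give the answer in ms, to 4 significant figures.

51.62 ms

Per-hop transmission t_tx = L/R = 43000/55000000 = 0.781818 ms.
Per-hop propagation t_prop = 1200/238000000 = 0.00504202 ms.
Pipeline fill: first packet needs 4·t_tx to clear all hops; remaining 62 packets each add one t_tx.
Total = (4+63-1)·t_tx + 4·t_prop = 66·0.781818 + 4·0.00504202 = 51.62 ms.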